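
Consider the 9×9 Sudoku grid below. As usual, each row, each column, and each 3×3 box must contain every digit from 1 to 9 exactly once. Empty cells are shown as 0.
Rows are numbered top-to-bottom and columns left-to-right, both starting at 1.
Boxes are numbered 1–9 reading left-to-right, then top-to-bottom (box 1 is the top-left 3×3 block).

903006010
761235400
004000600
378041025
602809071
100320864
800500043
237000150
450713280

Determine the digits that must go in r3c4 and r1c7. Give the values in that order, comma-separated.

For r3c4:
  Consider where 1 can go in column 4.
  r1c4 is out (row 1 already has a 1).
  r4c4 is out (row 4 already has a 1).
  r8c4 is out (row 8 already has a 1).
  So the only cell in column 4 that can hold 1 is r3c4.
  So r3c4 = 1.
For r1c7:
  Consider where 5 can go in row 1.
  r1c2 is out (column 2 already has a 5).
  r1c4 is out (column 4 already has a 5).
  r1c5 is out (box 2 already has a 5).
  r1c9 is out (column 9 already has a 5).
  So the only cell in row 1 that can hold 5 is r1c7.
  So r1c7 = 5.

1,5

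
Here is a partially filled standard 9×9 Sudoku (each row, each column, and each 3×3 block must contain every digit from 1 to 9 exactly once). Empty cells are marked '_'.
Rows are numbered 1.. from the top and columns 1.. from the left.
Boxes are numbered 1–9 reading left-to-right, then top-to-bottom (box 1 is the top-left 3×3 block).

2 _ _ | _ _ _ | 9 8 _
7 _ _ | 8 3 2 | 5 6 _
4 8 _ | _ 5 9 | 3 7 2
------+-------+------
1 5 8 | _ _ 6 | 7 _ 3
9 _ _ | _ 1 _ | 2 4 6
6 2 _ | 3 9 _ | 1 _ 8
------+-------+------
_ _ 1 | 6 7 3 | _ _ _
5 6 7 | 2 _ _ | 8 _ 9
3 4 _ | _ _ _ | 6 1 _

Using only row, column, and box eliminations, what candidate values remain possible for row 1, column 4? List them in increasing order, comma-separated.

Row 1 already contains {2, 8, 9}.
Column 4 already contains {2, 3, 6, 8}.
Its 3×3 block (box 2) already contains {2, 3, 5, 8, 9}.
Removing those from 1–9 leaves {1, 4, 7} as the candidates for row 1, column 4.

1,4,7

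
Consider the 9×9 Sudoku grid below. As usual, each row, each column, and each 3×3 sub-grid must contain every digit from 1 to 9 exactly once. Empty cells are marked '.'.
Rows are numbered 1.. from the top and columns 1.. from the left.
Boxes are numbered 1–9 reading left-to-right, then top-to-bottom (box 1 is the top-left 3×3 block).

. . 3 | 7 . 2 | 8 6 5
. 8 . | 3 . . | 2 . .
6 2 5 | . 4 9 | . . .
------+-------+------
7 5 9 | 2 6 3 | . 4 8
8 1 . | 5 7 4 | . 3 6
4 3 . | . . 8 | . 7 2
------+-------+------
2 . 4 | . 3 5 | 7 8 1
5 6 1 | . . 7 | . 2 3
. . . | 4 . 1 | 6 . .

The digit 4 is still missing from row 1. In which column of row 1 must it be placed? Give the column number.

2

Consider where 4 can go in row 1.
row 1, column 1 is out (column 1 already has a 4).
row 1, column 5 is out (column 5 already has a 4).
So the only cell in row 1 that can hold 4 is row 1, column 2.
That is column 2.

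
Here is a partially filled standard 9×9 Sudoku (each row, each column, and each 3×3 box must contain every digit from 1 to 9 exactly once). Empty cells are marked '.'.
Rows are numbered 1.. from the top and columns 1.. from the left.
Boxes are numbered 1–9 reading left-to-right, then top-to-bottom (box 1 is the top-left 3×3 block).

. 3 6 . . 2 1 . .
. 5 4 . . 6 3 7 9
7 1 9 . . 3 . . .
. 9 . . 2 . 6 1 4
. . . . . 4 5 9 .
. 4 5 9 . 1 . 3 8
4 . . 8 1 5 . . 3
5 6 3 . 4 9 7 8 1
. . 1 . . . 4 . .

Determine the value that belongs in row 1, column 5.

9

Cell row 1, column 5 itself could take any of {5, 7, 8, 9} by direct elimination.
Consider where 9 can go in row 1.
row 1, column 1 is out (box 1 already has a 9).
row 1, column 4 is out (column 4 already has a 9).
row 1, column 8 is out (column 8 already has a 9).
row 1, column 9 is out (column 9 already has a 9).
So the only cell in row 1 that can hold 9 is row 1, column 5.
Therefore row 1, column 5 = 9.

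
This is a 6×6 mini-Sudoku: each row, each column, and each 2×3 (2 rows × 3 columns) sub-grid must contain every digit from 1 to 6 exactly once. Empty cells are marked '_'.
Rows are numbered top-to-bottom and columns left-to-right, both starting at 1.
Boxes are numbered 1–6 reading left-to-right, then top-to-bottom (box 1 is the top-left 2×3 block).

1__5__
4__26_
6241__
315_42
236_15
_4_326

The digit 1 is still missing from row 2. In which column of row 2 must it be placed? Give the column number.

Consider where 1 can go in row 2.
R2C2 is out (column 2 already has a 1).
R2C3 is out (box 1 already has a 1).
So the only cell in row 2 that can hold 1 is R2C6.
That is column 6.

6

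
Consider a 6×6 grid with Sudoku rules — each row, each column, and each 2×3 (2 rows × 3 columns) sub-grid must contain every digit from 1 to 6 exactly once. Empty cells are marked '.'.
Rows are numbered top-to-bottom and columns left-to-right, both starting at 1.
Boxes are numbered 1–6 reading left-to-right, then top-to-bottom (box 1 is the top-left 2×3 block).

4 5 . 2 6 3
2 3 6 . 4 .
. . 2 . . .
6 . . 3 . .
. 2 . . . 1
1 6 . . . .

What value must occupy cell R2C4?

1

Cell R2C4 itself could take any of {1, 5} by direct elimination.
Consider where 1 can go in box 2.
R2C6 is out (column 6 already has a 1).
So the only cell in box 2 that can hold 1 is R2C4.
Therefore R2C4 = 1.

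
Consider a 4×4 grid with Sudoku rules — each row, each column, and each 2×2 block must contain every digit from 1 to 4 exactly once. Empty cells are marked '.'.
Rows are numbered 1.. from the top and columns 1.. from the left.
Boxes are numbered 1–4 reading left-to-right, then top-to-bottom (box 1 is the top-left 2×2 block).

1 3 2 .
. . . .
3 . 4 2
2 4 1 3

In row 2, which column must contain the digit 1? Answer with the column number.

4

Consider where 1 can go in row 2.
row 2, column 1 is out (column 1 already has a 1).
row 2, column 2 is out (box 1 already has a 1).
row 2, column 3 is out (column 3 already has a 1).
So the only cell in row 2 that can hold 1 is row 2, column 4.
That is column 4.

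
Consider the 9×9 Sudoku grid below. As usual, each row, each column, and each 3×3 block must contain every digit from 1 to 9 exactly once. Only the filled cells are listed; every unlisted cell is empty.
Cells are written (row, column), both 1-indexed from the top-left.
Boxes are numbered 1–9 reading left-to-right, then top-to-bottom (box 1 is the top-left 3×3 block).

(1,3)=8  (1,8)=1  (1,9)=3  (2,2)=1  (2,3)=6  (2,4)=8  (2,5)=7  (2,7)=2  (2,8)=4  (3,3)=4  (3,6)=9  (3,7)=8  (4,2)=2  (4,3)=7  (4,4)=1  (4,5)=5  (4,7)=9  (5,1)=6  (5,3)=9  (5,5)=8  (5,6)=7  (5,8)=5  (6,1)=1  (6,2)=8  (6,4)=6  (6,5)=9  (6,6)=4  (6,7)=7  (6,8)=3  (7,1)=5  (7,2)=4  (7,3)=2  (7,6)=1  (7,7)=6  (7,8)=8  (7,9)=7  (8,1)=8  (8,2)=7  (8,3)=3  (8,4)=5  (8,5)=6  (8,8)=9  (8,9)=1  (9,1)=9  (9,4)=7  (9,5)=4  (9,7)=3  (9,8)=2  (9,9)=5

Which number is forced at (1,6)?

Cell (1,6) itself could take any of {2, 5, 6} by direct elimination.
Consider where 6 can go in column 6.
(2,6) is out (row 2 already has a 6).
(4,6) is out (box 5 already has a 6).
(8,6) is out (row 8 already has a 6).
(9,6) is out (box 8 already has a 6).
So the only cell in column 6 that can hold 6 is (1,6).
Therefore (1,6) = 6.

6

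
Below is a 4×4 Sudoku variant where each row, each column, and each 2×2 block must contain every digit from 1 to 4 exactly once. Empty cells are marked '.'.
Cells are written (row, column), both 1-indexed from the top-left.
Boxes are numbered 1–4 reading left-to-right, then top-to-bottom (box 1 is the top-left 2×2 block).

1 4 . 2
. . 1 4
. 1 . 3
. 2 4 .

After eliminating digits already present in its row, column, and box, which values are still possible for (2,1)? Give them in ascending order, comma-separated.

Row 2 already contains {1, 4}.
Column 1 already contains {1}.
Its 2×2 block (box 1) already contains {1, 4}.
Removing those from 1–4 leaves {2, 3} as the candidates for (2,1).

2,3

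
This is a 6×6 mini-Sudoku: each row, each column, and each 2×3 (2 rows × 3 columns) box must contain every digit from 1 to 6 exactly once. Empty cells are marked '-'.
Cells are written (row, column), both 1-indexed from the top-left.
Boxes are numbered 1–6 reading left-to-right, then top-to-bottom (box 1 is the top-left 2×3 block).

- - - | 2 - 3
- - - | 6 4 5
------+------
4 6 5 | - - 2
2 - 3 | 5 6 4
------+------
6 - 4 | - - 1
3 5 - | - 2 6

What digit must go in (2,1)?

Row 2 already contains {4, 5, 6}.
Column 1 already contains {2, 3, 4, 6}.
Its 2×3 block (box 1) already contains {}.
The only value from 1–6 not eliminated is 1, so (2,1) = 1.

1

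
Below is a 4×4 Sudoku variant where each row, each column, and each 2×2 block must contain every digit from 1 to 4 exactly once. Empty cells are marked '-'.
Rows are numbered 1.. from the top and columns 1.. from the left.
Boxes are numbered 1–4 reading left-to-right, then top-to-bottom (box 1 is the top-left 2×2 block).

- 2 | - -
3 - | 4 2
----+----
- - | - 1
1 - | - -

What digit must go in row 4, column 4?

Cell row 4, column 4 itself could take any of {3, 4} by direct elimination.
Consider where 4 can go in box 4.
row 3, column 3 is out (column 3 already has a 4).
row 4, column 3 is out (column 3 already has a 4).
So the only cell in box 4 that can hold 4 is row 4, column 4.
Therefore row 4, column 4 = 4.

4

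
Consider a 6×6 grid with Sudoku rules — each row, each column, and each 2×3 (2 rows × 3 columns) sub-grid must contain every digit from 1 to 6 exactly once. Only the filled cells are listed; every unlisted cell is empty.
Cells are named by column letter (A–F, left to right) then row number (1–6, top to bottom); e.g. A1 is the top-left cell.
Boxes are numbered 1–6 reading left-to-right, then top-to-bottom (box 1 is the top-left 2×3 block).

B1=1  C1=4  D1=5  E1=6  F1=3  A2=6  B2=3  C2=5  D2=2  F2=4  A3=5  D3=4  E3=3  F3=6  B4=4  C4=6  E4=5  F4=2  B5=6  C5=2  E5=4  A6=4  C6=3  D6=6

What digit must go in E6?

2

Cell E6 itself could take any of {1, 2} by direct elimination.
Consider where 2 can go in column E.
E2 is out (row 2 already has a 2).
So the only cell in column E that can hold 2 is E6.
Therefore E6 = 2.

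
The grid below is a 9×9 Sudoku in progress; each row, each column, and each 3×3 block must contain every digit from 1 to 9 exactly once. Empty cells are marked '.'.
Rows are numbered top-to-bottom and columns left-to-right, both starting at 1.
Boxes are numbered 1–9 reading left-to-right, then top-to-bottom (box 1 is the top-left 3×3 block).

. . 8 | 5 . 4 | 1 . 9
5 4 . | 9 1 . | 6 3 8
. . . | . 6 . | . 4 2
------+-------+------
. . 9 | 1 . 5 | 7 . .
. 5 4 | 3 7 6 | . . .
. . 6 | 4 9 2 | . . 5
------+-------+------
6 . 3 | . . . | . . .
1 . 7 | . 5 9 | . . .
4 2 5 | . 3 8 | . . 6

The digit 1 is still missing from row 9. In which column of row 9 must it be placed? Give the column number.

Consider where 1 can go in row 9.
R9C4 is out (column 4 already has a 1).
R9C7 is out (column 7 already has a 1).
So the only cell in row 9 that can hold 1 is R9C8.
That is column 8.

8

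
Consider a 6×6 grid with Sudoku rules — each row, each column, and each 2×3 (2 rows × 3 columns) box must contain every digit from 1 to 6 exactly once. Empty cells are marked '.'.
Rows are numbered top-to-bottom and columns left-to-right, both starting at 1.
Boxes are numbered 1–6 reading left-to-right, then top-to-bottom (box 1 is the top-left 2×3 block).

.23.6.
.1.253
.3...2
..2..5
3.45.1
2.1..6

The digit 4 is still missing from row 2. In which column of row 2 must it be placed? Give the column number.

Consider where 4 can go in row 2.
R2C3 is out (column 3 already has a 4).
So the only cell in row 2 that can hold 4 is R2C1.
That is column 1.

1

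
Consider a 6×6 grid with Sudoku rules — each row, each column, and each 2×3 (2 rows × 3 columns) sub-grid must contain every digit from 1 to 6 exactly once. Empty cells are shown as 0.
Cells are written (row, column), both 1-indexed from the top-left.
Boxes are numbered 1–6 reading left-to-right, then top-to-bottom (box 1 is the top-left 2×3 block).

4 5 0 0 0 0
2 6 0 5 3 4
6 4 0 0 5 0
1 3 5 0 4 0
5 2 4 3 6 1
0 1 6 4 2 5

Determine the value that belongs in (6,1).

Row 6 already contains {1, 2, 4, 5, 6}.
Column 1 already contains {1, 2, 4, 5, 6}.
Its 2×3 block (box 5) already contains {1, 2, 4, 5, 6}.
The only value from 1–6 not eliminated is 3, so (6,1) = 3.

3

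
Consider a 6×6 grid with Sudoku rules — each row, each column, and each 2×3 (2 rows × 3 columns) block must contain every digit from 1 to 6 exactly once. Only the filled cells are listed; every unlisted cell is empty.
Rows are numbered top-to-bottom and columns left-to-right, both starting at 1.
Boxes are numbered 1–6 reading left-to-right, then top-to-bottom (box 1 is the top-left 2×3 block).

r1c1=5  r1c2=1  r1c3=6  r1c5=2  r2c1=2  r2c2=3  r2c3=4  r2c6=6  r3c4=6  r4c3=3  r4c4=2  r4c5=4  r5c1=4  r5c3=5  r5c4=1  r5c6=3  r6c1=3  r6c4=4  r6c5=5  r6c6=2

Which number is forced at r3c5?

Cell r3c5 itself could take any of {1, 3} by direct elimination.
Consider where 3 can go in row 3.
r3c1 is out (column 1 already has a 3).
r3c2 is out (column 2 already has a 3).
r3c3 is out (column 3 already has a 3).
r3c6 is out (column 6 already has a 3).
So the only cell in row 3 that can hold 3 is r3c5.
Therefore r3c5 = 3.

3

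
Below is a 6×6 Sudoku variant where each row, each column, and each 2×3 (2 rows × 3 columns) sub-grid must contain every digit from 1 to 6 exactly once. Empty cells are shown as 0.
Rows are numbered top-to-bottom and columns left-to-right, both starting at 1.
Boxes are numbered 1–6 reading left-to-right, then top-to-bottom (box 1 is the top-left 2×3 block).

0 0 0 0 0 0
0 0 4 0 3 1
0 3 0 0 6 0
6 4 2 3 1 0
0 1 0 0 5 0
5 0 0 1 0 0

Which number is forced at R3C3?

Cell R3C3 itself could take any of {1, 5} by direct elimination.
Consider where 5 can go in box 3.
R3C1 is out (column 1 already has a 5).
So the only cell in box 3 that can hold 5 is R3C3.
Therefore R3C3 = 5.

5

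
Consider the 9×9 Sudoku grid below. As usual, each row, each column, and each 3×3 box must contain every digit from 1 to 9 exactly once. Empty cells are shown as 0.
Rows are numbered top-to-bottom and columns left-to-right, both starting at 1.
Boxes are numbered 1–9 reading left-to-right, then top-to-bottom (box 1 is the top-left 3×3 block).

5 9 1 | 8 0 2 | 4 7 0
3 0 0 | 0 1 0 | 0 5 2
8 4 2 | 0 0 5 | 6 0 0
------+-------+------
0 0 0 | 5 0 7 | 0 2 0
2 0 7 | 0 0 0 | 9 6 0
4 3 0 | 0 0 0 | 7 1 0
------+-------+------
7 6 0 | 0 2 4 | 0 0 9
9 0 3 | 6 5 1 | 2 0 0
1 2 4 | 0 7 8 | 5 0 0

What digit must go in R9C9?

6

Cell R9C9 itself could take any of {3, 6} by direct elimination.
Consider where 6 can go in column 9.
R1C9 is out (box 3 already has a 6). R3C9 is out (row 3 already has a 6). R4C9 is out (box 6 already has a 6). R5C9 is out (row 5 already has a 6). The remaining empty cells in column 9 are similarly blocked.
So the only cell in column 9 that can hold 6 is R9C9.
Therefore R9C9 = 6.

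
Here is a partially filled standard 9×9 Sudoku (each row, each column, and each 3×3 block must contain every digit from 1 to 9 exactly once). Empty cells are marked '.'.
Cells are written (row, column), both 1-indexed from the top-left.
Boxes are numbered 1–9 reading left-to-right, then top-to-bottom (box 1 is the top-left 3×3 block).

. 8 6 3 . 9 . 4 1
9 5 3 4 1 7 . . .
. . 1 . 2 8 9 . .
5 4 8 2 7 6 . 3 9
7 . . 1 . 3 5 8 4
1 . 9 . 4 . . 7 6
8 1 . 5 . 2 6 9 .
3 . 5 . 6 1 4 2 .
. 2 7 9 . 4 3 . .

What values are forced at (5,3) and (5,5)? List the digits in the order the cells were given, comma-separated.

2,9

For (5,3):
  Row 5 already contains {1, 3, 4, 5, 7, 8}.
  Column 3 already contains {1, 3, 5, 6, 7, 8, 9}.
  Its 3×3 block (box 4) already contains {1, 4, 5, 7, 8, 9}.
  The only value from 1–9 not eliminated is 2, so (5,3) = 2.
For (5,5):
  Row 5 already contains {1, 3, 4, 5, 7, 8}.
  Column 5 already contains {1, 2, 4, 6, 7}.
  Its 3×3 block (box 5) already contains {1, 2, 3, 4, 6, 7}.
  The only value from 1–9 not eliminated is 9, so (5,5) = 9.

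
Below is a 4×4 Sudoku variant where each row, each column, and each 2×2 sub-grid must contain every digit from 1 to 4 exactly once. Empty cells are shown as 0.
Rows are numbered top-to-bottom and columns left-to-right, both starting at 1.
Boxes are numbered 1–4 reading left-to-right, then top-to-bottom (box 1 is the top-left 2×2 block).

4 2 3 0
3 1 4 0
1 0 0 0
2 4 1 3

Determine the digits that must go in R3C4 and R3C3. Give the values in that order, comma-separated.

4,2

For R3C4:
  Consider where 4 can go in row 3.
  R3C2 is out (column 2 already has a 4).
  R3C3 is out (column 3 already has a 4).
  So the only cell in row 3 that can hold 4 is R3C4.
  So R3C4 = 4.
For R3C3:
  Row 3 already contains {1}.
  Column 3 already contains {1, 3, 4}.
  Its 2×2 block (box 4) already contains {1, 3}.
  The only value from 1–4 not eliminated is 2, so R3C3 = 2.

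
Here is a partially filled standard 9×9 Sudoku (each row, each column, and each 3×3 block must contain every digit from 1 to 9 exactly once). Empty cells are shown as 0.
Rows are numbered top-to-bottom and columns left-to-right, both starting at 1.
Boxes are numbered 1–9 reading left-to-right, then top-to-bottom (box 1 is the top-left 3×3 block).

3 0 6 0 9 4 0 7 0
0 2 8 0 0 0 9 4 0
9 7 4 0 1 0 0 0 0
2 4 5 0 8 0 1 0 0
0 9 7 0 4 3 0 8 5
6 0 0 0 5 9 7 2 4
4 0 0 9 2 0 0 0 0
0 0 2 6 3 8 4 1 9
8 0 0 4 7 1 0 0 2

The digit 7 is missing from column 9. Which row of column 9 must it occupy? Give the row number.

Consider where 7 can go in column 9.
R1C9 is out (row 1 already has a 7).
R2C9 is out (box 3 already has a 7).
R3C9 is out (row 3 already has a 7).
R4C9 is out (box 6 already has a 7).
So the only cell in column 9 that can hold 7 is R7C9.
That is row 7.

7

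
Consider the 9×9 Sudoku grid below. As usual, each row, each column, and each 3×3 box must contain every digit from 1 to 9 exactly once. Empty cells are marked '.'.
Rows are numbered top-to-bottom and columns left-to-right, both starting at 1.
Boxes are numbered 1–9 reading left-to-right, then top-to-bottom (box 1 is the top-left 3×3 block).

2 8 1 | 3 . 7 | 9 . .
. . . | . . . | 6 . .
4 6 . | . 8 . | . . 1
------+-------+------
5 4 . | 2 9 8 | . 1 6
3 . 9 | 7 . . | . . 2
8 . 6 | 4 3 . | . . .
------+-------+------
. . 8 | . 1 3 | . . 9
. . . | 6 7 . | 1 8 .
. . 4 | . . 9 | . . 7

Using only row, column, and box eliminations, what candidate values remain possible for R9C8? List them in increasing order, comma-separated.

Row 9 already contains {4, 7, 9}.
Column 8 already contains {1, 8}.
Its 3×3 block (box 9) already contains {1, 7, 8, 9}.
Removing those from 1–9 leaves {2, 3, 5, 6} as the candidates for R9C8.

2,3,5,6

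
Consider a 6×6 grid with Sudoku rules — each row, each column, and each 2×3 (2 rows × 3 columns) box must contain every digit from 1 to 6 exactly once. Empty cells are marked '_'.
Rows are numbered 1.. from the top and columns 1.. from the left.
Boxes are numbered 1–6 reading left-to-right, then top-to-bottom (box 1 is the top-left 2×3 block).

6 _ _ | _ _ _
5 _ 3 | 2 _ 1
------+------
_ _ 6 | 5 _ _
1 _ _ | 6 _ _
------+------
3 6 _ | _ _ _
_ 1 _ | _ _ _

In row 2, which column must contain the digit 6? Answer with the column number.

5

Consider where 6 can go in row 2.
row 2, column 2 is out (column 2 already has a 6).
So the only cell in row 2 that can hold 6 is row 2, column 5.
That is column 5.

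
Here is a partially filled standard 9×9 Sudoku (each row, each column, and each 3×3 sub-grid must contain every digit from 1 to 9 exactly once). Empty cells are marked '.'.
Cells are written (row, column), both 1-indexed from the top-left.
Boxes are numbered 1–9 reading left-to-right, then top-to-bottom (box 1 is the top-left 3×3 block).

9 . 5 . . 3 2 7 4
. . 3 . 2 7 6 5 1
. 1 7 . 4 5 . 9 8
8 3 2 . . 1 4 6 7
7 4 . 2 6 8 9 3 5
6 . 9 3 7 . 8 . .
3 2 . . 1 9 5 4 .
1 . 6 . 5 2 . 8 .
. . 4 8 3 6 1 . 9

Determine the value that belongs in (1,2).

6

Cell (1,2) itself could take any of {6, 8} by direct elimination.
Consider where 6 can go in box 1.
(2,1) is out (row 2 already has a 6).
(2,2) is out (row 2 already has a 6).
(3,1) is out (column 1 already has a 6).
So the only cell in box 1 that can hold 6 is (1,2).
Therefore (1,2) = 6.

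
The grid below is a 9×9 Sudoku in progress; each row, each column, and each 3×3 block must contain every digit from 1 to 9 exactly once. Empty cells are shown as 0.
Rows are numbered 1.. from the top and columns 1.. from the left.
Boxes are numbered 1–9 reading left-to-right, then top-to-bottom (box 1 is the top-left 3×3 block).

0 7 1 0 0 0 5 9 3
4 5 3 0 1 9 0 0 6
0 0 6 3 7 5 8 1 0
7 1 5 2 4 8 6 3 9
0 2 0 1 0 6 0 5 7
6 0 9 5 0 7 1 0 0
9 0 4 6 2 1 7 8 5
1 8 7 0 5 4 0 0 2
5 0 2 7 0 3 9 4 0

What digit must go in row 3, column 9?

Row 3 already contains {1, 3, 5, 6, 7, 8}.
Column 9 already contains {2, 3, 5, 6, 7, 9}.
Its 3×3 block (box 3) already contains {1, 3, 5, 6, 8, 9}.
The only value from 1–9 not eliminated is 4, so row 3, column 9 = 4.

4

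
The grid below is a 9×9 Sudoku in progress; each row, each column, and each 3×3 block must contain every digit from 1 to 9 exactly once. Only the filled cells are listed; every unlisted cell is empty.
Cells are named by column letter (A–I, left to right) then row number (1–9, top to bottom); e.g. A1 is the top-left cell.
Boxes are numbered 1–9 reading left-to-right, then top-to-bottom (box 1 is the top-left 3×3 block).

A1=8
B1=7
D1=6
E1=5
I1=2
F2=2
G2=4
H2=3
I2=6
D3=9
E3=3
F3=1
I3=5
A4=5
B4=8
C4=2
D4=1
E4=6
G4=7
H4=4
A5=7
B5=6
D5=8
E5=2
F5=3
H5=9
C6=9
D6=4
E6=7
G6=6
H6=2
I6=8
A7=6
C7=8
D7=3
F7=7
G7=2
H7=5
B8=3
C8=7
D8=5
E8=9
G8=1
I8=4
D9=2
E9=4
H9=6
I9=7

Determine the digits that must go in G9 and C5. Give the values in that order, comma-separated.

3,4

For G9:
  Consider where 3 can go in box 9.
  I7 is out (row 7 already has a 3).
  H8 is out (row 8 already has a 3).
  So the only cell in box 9 that can hold 3 is G9.
  So G9 = 3.
For C5:
  Consider where 4 can go in row 5.
  G5 is out (column G already has a 4).
  I5 is out (column I already has a 4).
  So the only cell in row 5 that can hold 4 is C5.
  So C5 = 4.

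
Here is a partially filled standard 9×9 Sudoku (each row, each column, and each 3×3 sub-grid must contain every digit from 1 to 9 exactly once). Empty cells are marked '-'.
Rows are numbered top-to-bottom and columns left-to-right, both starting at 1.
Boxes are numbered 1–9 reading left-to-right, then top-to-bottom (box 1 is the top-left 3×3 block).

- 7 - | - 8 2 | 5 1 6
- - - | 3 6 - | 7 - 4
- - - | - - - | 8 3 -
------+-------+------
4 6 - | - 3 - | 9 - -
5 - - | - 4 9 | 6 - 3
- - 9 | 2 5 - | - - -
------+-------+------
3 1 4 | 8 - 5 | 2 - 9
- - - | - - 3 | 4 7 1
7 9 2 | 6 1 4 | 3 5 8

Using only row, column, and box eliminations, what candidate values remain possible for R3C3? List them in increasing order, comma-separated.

Row 3 already contains {3, 8}.
Column 3 already contains {2, 4, 9}.
Its 3×3 block (box 1) already contains {7}.
Removing those from 1–9 leaves {1, 5, 6} as the candidates for R3C3.

1,5,6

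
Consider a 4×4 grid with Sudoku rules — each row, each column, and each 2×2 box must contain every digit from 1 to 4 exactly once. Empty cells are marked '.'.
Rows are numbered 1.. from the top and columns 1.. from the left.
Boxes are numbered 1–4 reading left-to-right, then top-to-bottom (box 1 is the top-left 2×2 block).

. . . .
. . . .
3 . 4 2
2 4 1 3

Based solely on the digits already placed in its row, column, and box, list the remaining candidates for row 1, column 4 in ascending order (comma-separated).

1,4

Row 1 already contains {}.
Column 4 already contains {2, 3}.
Its 2×2 block (box 2) already contains {}.
Removing those from 1–4 leaves {1, 4} as the candidates for row 1, column 4.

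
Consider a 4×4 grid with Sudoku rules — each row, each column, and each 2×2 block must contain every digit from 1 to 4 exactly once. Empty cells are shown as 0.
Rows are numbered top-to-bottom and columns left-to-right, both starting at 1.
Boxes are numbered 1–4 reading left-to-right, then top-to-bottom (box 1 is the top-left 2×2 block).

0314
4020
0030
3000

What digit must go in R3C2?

4

Cell R3C2 itself could take any of {1, 2, 4} by direct elimination.
Consider where 4 can go in row 3.
R3C1 is out (column 1 already has a 4).
R3C4 is out (column 4 already has a 4).
So the only cell in row 3 that can hold 4 is R3C2.
Therefore R3C2 = 4.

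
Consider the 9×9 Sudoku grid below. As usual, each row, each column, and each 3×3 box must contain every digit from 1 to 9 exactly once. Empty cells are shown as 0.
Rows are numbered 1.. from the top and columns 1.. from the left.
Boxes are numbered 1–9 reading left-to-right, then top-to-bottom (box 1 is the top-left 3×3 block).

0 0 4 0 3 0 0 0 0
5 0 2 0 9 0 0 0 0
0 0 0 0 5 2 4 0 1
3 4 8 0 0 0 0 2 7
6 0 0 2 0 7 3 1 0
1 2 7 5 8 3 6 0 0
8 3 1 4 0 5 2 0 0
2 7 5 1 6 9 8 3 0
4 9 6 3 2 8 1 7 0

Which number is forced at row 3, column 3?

3

Cell row 3, column 3 itself could take any of {3, 9} by direct elimination.
Consider where 3 can go in box 1.
row 1, column 1 is out (row 1 already has a 3).
row 1, column 2 is out (row 1 already has a 3).
row 2, column 2 is out (column 2 already has a 3).
row 3, column 1 is out (column 1 already has a 3).
row 3, column 2 is out (column 2 already has a 3).
So the only cell in box 1 that can hold 3 is row 3, column 3.
Therefore row 3, column 3 = 3.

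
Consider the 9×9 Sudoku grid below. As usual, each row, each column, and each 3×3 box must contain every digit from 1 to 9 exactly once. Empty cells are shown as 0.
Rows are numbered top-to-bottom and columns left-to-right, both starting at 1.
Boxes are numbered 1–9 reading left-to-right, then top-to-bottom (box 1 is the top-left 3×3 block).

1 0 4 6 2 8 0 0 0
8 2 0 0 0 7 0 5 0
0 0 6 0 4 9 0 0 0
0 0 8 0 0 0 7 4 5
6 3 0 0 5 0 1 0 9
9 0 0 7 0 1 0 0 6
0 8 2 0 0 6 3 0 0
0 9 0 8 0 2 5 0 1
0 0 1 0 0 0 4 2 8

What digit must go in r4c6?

Row 4 already contains {4, 5, 7, 8}.
Column 6 already contains {1, 2, 6, 7, 8, 9}.
Its 3×3 block (box 5) already contains {1, 5, 7}.
The only value from 1–9 not eliminated is 3, so r4c6 = 3.

3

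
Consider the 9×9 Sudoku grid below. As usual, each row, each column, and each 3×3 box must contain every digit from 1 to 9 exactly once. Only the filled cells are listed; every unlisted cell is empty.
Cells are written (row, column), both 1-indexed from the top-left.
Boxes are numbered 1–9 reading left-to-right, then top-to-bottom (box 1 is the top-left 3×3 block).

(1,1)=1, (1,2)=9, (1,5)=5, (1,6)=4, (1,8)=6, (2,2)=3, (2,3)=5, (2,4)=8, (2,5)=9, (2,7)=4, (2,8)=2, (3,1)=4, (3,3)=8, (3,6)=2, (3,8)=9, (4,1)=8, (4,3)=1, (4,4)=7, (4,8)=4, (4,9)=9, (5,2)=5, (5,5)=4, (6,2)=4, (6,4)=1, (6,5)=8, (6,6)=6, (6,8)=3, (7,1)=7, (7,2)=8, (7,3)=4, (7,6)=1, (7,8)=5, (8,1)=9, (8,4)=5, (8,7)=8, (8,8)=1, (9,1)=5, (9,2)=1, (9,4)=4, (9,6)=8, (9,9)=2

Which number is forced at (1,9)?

Cell (1,9) itself could take any of {3, 7, 8} by direct elimination.
Consider where 8 can go in row 1.
(1,3) is out (column 3 already has a 8).
(1,4) is out (column 4 already has a 8).
(1,7) is out (column 7 already has a 8).
So the only cell in row 1 that can hold 8 is (1,9).
Therefore (1,9) = 8.

8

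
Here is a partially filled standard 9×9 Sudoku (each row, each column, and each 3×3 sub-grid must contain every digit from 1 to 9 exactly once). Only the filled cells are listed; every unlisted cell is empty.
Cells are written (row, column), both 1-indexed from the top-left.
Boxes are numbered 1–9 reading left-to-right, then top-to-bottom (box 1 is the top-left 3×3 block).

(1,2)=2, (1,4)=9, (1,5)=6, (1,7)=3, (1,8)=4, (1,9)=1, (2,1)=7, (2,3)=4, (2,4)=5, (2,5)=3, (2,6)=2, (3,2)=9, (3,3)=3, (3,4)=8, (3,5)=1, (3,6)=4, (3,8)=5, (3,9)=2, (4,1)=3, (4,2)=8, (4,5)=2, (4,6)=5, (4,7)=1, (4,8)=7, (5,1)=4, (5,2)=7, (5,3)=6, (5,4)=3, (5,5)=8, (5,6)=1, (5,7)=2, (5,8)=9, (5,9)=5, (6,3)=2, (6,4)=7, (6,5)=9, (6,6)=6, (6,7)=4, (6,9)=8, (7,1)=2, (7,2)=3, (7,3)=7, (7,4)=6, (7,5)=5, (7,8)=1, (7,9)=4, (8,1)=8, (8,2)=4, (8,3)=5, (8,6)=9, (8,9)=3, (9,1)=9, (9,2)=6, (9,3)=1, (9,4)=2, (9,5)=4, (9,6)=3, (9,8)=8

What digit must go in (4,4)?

4

Row 4 already contains {1, 2, 3, 5, 7, 8}.
Column 4 already contains {2, 3, 5, 6, 7, 8, 9}.
Its 3×3 block (box 5) already contains {1, 2, 3, 5, 6, 7, 8, 9}.
The only value from 1–9 not eliminated is 4, so (4,4) = 4.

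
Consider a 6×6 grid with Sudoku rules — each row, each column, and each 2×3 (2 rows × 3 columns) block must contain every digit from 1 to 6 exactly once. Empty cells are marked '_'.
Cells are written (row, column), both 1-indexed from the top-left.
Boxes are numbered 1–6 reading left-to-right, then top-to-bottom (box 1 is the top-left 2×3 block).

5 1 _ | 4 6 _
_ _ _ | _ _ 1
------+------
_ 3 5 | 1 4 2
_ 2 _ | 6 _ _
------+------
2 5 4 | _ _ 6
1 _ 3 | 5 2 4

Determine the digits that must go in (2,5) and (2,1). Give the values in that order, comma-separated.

For (2,5):
  Consider where 5 can go in box 2.
  (1,6) is out (row 1 already has a 5).
  (2,4) is out (column 4 already has a 5).
  So the only cell in box 2 that can hold 5 is (2,5).
  So (2,5) = 5.
For (2,1):
  Consider where 3 can go in column 1.
  (3,1) is out (row 3 already has a 3).
  (4,1) is out (box 3 already has a 3).
  So the only cell in column 1 that can hold 3 is (2,1).
  So (2,1) = 3.

5,3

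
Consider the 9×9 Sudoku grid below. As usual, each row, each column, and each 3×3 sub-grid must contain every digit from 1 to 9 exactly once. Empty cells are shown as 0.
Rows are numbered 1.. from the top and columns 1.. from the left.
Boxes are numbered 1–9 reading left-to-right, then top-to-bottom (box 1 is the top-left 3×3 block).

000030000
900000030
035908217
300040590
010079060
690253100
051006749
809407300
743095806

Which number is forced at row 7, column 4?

3

Cell row 7, column 4 itself could take any of {3, 8} by direct elimination.
Consider where 3 can go in column 4.
row 1, column 4 is out (row 1 already has a 3).
row 2, column 4 is out (row 2 already has a 3).
row 4, column 4 is out (row 4 already has a 3).
row 5, column 4 is out (box 5 already has a 3).
row 9, column 4 is out (row 9 already has a 3).
So the only cell in column 4 that can hold 3 is row 7, column 4.
Therefore row 7, column 4 = 3.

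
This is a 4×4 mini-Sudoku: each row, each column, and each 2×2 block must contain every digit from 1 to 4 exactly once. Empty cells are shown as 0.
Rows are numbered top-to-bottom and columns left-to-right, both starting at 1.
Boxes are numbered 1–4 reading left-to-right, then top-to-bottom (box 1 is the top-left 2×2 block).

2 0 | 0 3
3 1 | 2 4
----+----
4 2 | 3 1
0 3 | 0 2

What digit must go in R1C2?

4

Row 1 already contains {2, 3}.
Column 2 already contains {1, 2, 3}.
Its 2×2 block (box 1) already contains {1, 2, 3}.
The only value from 1–4 not eliminated is 4, so R1C2 = 4.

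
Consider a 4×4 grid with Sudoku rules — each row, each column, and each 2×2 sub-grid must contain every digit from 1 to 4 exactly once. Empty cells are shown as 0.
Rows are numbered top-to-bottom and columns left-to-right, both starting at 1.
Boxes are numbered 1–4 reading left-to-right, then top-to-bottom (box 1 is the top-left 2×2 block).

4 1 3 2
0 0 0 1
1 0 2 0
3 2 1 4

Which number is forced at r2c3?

4

Row 2 already contains {1}.
Column 3 already contains {1, 2, 3}.
Its 2×2 block (box 2) already contains {1, 2, 3}.
The only value from 1–4 not eliminated is 4, so r2c3 = 4.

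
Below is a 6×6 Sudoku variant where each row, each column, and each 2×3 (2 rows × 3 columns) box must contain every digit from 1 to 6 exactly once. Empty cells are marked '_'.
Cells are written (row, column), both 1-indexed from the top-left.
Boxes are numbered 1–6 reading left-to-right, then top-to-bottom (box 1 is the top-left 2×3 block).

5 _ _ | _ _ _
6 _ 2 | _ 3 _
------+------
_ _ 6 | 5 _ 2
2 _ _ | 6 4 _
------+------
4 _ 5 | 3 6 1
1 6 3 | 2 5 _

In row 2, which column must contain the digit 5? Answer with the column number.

Consider where 5 can go in row 2.
(2,2) is out (box 1 already has a 5).
(2,4) is out (column 4 already has a 5).
So the only cell in row 2 that can hold 5 is (2,6).
That is column 6.

6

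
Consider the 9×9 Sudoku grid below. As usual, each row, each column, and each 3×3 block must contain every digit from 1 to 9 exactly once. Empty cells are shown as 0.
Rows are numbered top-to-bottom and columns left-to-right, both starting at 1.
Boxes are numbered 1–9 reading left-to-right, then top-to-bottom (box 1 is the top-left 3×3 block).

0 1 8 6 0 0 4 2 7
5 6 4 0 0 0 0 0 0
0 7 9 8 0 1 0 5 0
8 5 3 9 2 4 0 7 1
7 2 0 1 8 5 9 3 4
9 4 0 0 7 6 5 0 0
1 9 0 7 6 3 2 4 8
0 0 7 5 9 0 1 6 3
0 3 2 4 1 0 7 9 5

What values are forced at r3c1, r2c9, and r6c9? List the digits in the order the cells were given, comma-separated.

2,9,2

For r3c1:
  Consider where 2 can go in column 1.
  r1c1 is out (row 1 already has a 2).
  r8c1 is out (box 7 already has a 2).
  r9c1 is out (row 9 already has a 2).
  So the only cell in column 1 that can hold 2 is r3c1.
  So r3c1 = 2.
For r2c9:
  Row 2 already contains {4, 5, 6}.
  Column 9 already contains {1, 3, 4, 5, 7, 8}.
  Its 3×3 block (box 3) already contains {2, 4, 5, 7}.
  The only value from 1–9 not eliminated is 9, so r2c9 = 9.
For r6c9:
  Row 6 already contains {4, 5, 6, 7, 9}.
  Column 9 already contains {1, 3, 4, 5, 7, 8}.
  Its 3×3 block (box 6) already contains {1, 3, 4, 5, 7, 9}.
  The only value from 1–9 not eliminated is 2, so r6c9 = 2.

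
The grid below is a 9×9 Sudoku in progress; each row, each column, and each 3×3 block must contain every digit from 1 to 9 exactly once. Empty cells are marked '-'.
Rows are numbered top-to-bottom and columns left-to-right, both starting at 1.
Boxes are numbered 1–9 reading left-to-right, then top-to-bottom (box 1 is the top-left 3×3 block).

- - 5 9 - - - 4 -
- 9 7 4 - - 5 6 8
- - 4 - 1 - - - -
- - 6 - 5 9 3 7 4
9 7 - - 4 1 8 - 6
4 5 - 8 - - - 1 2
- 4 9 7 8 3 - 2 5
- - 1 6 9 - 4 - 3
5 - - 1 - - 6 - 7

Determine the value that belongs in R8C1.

Cell R8C1 itself could take any of {2, 7, 8} by direct elimination.
Consider where 7 can go in row 8.
R8C2 is out (column 2 already has a 7).
R8C6 is out (box 8 already has a 7).
R8C8 is out (column 8 already has a 7).
So the only cell in row 8 that can hold 7 is R8C1.
Therefore R8C1 = 7.

7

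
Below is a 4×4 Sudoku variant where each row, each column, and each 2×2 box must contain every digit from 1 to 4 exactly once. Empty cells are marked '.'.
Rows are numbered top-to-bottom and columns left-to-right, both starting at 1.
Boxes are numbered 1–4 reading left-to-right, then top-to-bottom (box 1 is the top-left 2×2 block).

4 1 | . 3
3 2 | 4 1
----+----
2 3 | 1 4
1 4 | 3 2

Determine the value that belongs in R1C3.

2

Row 1 already contains {1, 3, 4}.
Column 3 already contains {1, 3, 4}.
Its 2×2 block (box 2) already contains {1, 3, 4}.
The only value from 1–4 not eliminated is 2, so R1C3 = 2.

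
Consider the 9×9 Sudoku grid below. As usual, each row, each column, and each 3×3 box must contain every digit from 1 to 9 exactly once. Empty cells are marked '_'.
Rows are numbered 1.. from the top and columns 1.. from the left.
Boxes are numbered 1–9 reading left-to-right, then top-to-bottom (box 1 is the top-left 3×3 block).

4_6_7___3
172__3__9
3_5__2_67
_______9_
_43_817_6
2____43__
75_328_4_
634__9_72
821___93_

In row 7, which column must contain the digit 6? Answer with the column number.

7

Consider where 6 can go in row 7.
row 7, column 3 is out (column 3 already has a 6).
row 7, column 9 is out (column 9 already has a 6).
So the only cell in row 7 that can hold 6 is row 7, column 7.
That is column 7.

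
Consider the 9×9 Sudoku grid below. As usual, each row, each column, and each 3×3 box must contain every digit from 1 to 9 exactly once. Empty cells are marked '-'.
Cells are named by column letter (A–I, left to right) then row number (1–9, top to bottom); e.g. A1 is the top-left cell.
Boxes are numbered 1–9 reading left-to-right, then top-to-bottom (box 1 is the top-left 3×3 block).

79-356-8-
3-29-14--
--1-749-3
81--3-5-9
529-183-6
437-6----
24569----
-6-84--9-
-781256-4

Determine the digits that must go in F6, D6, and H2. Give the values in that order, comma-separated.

For F6:
  Consider where 9 can go in row 6.
  D6 is out (column D already has a 9).
  G6 is out (column G already has a 9).
  H6 is out (column H already has a 9).
  I6 is out (column I already has a 9).
  So the only cell in row 6 that can hold 9 is F6.
  So F6 = 9.
For D6:
  Consider where 5 can go in row 6.
  F6 is out (column F already has a 5).
  G6 is out (column G already has a 5).
  H6 is out (box 6 already has a 5).
  I6 is out (box 6 already has a 5).
  So the only cell in row 6 that can hold 5 is D6.
  So D6 = 5.
For H2:
  Consider where 6 can go in row 2.
  B2 is out (column B already has a 6).
  E2 is out (column E already has a 6).
  I2 is out (column I already has a 6).
  So the only cell in row 2 that can hold 6 is H2.
  So H2 = 6.

9,5,6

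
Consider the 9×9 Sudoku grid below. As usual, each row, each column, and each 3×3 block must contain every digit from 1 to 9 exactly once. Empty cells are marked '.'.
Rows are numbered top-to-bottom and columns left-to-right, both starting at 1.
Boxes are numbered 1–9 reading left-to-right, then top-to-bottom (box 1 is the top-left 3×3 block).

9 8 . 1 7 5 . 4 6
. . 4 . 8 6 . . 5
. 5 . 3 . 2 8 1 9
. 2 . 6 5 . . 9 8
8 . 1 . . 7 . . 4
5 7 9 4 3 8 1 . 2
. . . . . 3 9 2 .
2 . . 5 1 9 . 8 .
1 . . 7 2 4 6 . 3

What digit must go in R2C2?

Cell R2C2 itself could take any of {1, 3} by direct elimination.
Consider where 1 can go in box 1.
R1C3 is out (row 1 already has a 1).
R2C1 is out (column 1 already has a 1).
R3C1 is out (row 3 already has a 1).
R3C3 is out (row 3 already has a 1).
So the only cell in box 1 that can hold 1 is R2C2.
Therefore R2C2 = 1.

1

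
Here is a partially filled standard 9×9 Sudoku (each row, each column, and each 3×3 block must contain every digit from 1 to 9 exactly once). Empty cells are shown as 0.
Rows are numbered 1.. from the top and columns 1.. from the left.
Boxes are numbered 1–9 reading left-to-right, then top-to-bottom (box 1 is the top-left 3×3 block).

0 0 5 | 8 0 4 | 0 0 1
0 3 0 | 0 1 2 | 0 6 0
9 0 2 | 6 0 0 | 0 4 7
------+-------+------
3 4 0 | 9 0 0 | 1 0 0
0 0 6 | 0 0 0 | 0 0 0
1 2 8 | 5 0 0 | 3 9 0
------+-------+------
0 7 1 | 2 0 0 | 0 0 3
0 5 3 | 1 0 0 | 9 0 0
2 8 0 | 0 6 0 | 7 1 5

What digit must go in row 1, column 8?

3

Cell row 1, column 8 itself could take any of {2, 3} by direct elimination.
Consider where 3 can go in box 3.
row 1, column 7 is out (column 7 already has a 3).
row 2, column 7 is out (row 2 already has a 3).
row 2, column 9 is out (row 2 already has a 3).
row 3, column 7 is out (column 7 already has a 3).
So the only cell in box 3 that can hold 3 is row 1, column 8.
Therefore row 1, column 8 = 3.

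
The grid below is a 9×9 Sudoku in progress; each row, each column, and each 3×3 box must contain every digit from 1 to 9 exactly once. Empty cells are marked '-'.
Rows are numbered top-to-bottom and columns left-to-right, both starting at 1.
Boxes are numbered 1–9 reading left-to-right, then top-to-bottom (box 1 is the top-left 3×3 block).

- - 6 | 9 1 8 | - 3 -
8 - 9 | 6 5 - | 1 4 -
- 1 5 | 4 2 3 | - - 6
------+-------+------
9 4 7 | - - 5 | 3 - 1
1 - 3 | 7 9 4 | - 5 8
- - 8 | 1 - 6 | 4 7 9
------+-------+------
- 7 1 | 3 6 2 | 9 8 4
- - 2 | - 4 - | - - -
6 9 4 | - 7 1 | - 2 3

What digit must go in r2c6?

Row 2 already contains {1, 4, 5, 6, 8, 9}.
Column 6 already contains {1, 2, 3, 4, 5, 6, 8}.
Its 3×3 block (box 2) already contains {1, 2, 3, 4, 5, 6, 8, 9}.
The only value from 1–9 not eliminated is 7, so r2c6 = 7.

7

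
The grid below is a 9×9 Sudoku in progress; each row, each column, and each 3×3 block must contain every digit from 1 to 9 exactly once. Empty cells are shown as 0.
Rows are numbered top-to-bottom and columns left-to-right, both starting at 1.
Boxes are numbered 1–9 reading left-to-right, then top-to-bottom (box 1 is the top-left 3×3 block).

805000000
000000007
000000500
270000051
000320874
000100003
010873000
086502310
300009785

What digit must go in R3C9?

8

Cell R3C9 itself could take any of {2, 6, 8, 9} by direct elimination.
Consider where 8 can go in column 9.
R1C9 is out (row 1 already has a 8).
R7C9 is out (row 7 already has a 8).
R8C9 is out (row 8 already has a 8).
So the only cell in column 9 that can hold 8 is R3C9.
Therefore R3C9 = 8.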